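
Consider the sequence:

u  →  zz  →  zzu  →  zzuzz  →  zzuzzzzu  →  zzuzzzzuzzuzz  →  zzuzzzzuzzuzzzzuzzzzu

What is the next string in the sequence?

This is a Fibonacci-style word recurrence s(k) = s(k−1)·s(k−2): e.g. zz·u = zzu.
So term 8 is zzuzzzzuzzuzzzzuzzzzu·zzuzzzzuzzuzz.

zzuzzzzuzzuzzzzuzzzzuzzuzzzzuzzuzz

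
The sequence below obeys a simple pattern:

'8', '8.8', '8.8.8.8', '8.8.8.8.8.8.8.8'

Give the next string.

8.8.8.8.8.8.8.8.8.8.8.8.8.8.8.8

Every step duplicates the string with '.' between the halves.
So the next term is two copies of 8.8.8.8.8.8.8.8 with '.' between the halves.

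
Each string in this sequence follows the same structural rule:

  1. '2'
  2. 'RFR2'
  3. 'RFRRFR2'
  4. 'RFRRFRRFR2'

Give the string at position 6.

The strings grow by a fixed prefix RFR each time.
From RFRRFRRFR2, 2 further steps: RFRRFRRFR2 → RFRRFRRFRRFR2 → (answer).

RFRRFRRFRRFRRFR2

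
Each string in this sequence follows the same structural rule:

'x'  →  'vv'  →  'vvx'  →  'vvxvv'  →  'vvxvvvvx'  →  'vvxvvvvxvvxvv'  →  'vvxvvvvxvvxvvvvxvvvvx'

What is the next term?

vvxvvvvxvvxvvvvxvvvvxvvxvvvvxvvxvv

Each term (from the third on) is the previous term followed by the one before it: term 3 = vv·x = vvx.
Continuing: vvxvvvvxvvxvvvvxvvvvx · vvxvvvvxvvxvv gives term 8.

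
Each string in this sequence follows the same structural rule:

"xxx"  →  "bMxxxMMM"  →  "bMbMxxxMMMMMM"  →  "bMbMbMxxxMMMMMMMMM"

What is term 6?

bMbMbMbMbMxxxMMMMMMMMMMMMMMM

s(k+1) = bM·s(k)·MMM, so each term gains bM as a prefix and MMM as a suffix.
From bMbMbMxxxMMMMMMMMM, 2 further steps: bMbMbMxxxMMMMMMMMM → bMbMbMbMxxxMMMMMMMMMMMM → (answer).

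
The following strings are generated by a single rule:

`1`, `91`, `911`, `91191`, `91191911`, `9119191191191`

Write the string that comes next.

911919119119191191911

Each term (from the third on) is the previous term followed by the one before it: term 3 = 91·1 = 911.
The next term joins 9119191191191 and 91191911.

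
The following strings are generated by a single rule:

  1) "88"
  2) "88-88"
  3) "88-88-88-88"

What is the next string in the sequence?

88-88-88-88-88-88-88-88

s(k+1) = s(k)·-·s(k) — each term doubles the last with '-' between the halves.
So the next term is two copies of 88-88-88-88 with '-' between the halves.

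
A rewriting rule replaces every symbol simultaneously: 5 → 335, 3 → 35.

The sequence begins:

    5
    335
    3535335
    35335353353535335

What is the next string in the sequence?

Applying the rule to each of the 17 symbols of 35335353353535335 gives the pieces 35 335 35 35 335 35 335 35 35 335 35 335 35 335 35 35 335, which concatenate to the answer.

35335353533535335353533535335353353535335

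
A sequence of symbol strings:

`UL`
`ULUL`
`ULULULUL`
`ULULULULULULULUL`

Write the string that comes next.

Each string is two copies of the previous one concatenated.
One more doubling of ULULULULULULULUL gives the answer.

ULULULULULULULULULULULULULULULUL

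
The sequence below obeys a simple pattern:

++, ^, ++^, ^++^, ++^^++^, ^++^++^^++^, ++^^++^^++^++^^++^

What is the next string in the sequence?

This is a Fibonacci-style word recurrence s(k) = s(k−2)·s(k−1): e.g. ++·^ = ++^.
So term 8 is ^++^++^^++^·++^^++^^++^++^^++^.

^++^++^^++^++^^++^^++^++^^++^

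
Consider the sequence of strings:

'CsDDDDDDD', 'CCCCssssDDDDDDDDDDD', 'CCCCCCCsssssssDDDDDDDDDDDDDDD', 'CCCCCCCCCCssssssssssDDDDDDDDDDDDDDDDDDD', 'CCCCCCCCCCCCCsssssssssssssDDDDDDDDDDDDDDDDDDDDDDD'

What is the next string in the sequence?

CCCCCCCCCCCCCCCCssssssssssssssssDDDDDDDDDDDDDDDDDDDDDDDDDDD

The n-th term is 3n-2 C's then 3n-2 s's then 4n+3 D's (n = 1, 2, …).
At n = 6 the blocks have lengths 16, 16, 27.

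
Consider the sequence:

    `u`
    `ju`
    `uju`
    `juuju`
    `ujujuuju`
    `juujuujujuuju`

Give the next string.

From term 3 onward, concatenate the second-to-last term with the last: u·ju = uju, ju·uju = juuju, …
The next term joins ujujuuju and juujuujujuuju.

ujujuujujuujuujujuuju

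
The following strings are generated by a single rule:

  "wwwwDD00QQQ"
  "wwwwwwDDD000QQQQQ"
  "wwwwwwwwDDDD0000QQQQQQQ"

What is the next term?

wwwwwwwwwwDDDDD00000QQQQQQQQQ

Term n consists of 2n+2 w's, followed by n+1 D's, followed by n+1 0's, followed by 2n+1 Q's (n = 1, 2, …).
At n = 4 the blocks have lengths 10, 5, 5, 9.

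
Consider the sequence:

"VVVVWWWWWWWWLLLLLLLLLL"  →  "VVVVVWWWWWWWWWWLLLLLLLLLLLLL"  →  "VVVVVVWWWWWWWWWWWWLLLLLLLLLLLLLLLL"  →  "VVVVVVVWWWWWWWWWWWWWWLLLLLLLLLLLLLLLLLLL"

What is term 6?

VVVVVVVVVWWWWWWWWWWWWWWWWWWLLLLLLLLLLLLLLLLLLLLLLLLL

Term n consists of n+1 V's, followed by 2n+2 W's, followed by 3n+1 L's, where the shown terms are n = 3, 4, 5, 6.
Setting n = 8 gives 9, 18, 25 characters in each block.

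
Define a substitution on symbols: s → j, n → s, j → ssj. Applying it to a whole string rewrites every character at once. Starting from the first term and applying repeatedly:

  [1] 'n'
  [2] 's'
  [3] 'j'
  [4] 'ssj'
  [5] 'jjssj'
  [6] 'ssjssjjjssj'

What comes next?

jjssjjjssjssjssjjjssj

Apply φ to ssjssjjjssj symbol by symbol: s→j, s→j, j→ssj, s→j, s→j, j→ssj, j→ssj, j→ssj, s→j, s→j, j→ssj; joined: j j ssj j j ssj ssj ssj j j ssj.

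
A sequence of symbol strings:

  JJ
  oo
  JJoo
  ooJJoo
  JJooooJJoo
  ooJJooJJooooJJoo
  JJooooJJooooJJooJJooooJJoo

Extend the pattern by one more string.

From term 3 onward, concatenate the second-to-last term with the last: JJ·oo = JJoo, oo·JJoo = ooJJoo, …
The next term joins ooJJooJJooooJJoo and JJooooJJooooJJooJJooooJJoo.

ooJJooJJooooJJooJJooooJJooooJJooJJooooJJoo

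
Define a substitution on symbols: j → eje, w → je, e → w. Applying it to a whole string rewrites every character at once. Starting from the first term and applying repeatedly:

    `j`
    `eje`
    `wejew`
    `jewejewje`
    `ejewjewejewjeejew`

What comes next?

Rewriting the 17 symbols of ejewjewejewjeejew one by one yields w eje w je eje w je w eje w je eje w w eje w je; concatenated:

wejewjeejewjewejewjeejewwejewje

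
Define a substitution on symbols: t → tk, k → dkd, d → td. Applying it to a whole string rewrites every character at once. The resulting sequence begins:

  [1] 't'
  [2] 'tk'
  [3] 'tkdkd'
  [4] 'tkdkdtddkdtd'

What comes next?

tkdkdtddkdtdtktdtddkdtdtktd

Rewriting each symbol of tkdkdtddkdtd: t→tk, k→dkd, d→td, k→dkd, d→td, t→tk, d→td, d→td, k→dkd, d→td, t→tk, d→td, which concatenates to tk dkd td dkd td tk td td dkd td tk td.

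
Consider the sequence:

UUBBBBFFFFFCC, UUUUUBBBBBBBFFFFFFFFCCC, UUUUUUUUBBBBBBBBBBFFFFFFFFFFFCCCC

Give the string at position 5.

UUUUUUUUUUUUUUBBBBBBBBBBBBBBBBFFFFFFFFFFFFFFFFFCCCCCC

Term n consists of 3n-1 U's, followed by 3n+1 B's, followed by 3n+2 F's, followed by n+1 C's (n = 1, 2, …).
For term 5, n = 5, so the run lengths are 14, 16, 17, 6.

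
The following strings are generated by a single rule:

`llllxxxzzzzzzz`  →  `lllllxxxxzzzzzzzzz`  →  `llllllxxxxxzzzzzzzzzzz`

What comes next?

Reading off run lengths: l runs 4, 5, 6; x runs 3, 4, 5; z runs 7, 9, 11 — each is linear in n, where the shown terms are n = 3, 4, 5.
Setting n = 6 gives 7, 6, 13 characters in each block.

lllllllxxxxxxzzzzzzzzzzzzz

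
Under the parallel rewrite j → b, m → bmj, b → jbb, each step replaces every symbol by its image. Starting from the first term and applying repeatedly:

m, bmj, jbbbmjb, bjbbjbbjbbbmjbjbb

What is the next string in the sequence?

Replace each of the 17 characters of bjbbjbbjbbbmjbjbb in place — jbb b jbb jbb b jbb jbb b jbb jbb jbb bmj b jbb b jbb jbb — and concatenate.

jbbbjbbjbbbjbbjbbbjbbjbbjbbbmjbjbbbjbbjbb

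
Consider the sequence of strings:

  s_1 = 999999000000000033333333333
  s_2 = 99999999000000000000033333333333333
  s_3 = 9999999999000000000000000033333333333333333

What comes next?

Reading off run lengths: 9 runs 6, 8, 10; 0 runs 10, 13, 16; 3 runs 11, 14, 17 — each is linear in n, where the shown terms are n = 3, 4, 5.
At n = 6 the blocks have lengths 12, 19, 20.

999999999999000000000000000000033333333333333333333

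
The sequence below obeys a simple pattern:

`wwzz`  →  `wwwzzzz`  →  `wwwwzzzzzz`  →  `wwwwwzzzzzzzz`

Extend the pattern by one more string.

wwwwwwzzzzzzzzzz

Each string has the form w^{n+1} z^{2n} (n = 1, 2, …).
Setting n = 5 gives 6, 10 characters in each block.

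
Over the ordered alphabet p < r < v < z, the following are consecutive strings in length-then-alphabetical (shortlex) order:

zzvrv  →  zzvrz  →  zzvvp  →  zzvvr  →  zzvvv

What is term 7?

Stepping forward 2 times from zzvvv: zzvvv → zzvvz, then the target.

zzvzp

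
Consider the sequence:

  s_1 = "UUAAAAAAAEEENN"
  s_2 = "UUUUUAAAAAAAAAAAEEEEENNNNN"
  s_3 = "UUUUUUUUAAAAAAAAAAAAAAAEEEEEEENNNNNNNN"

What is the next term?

UUUUUUUUUUUAAAAAAAAAAAAAAAAAAAEEEEEEEEENNNNNNNNNNN

Term n consists of 3n-1 U's, followed by 4n+3 A's, followed by 2n+1 E's, followed by 3n-1 N's (n = 1, 2, …).
For the next term, n = 4, so the run lengths are 11, 19, 9, 11.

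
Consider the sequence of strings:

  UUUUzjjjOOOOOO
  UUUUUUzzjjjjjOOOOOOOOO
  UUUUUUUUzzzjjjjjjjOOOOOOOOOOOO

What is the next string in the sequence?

The n-th term is 2n U's then n-1 z's then 2n-1 j's then 3n O's, where the shown terms are n = 2, 3, 4.
Setting n = 5 gives 10, 4, 9, 15 characters in each block.

UUUUUUUUUUzzzzjjjjjjjjjOOOOOOOOOOOOOOO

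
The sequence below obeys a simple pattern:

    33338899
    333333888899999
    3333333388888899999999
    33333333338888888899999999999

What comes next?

333333333333888888888899999999999999

Reading off run lengths: 3 runs 4, 6, 8, 10; 8 runs 2, 4, 6, 8; 9 runs 2, 5, 8, 11 — each is linear in n (n = 1, 2, …).
At n = 5 the blocks have lengths 12, 10, 14.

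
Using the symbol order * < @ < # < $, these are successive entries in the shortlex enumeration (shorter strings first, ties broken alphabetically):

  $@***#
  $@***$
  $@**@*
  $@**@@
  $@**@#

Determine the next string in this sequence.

$@**@$

The successor of $@**@# increments the rightmost position that isn't already $ and resets every position after it to *.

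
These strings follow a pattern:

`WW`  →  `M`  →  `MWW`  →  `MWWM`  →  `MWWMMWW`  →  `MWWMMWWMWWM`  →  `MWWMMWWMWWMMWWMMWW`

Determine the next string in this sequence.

From term 3 onward, concatenate the last term with the second-to-last: M·WW = MWW, MWW·M = MWWM, …
The next term joins MWWMMWWMWWMMWWMMWW and MWWMMWWMWWM.

MWWMMWWMWWMMWWMMWWMWWMMWWMWWM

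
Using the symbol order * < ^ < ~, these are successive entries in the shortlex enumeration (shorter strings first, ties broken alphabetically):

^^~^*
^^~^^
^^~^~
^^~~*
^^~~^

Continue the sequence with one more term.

Treat ^^~~^ as a base-3 numeral over the given alphabet and add one, carrying through any trailing ~'s.

^^~~~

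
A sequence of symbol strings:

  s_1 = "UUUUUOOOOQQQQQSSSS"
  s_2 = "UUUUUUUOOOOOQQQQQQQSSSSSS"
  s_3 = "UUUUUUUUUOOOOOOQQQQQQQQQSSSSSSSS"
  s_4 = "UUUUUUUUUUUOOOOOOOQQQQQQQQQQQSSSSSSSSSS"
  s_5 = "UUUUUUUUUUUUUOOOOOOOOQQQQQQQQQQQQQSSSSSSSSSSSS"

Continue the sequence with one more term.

UUUUUUUUUUUUUUUOOOOOOOOOQQQQQQQQQQQQQQQSSSSSSSSSSSSSS

The n-th term is 2n+1 U's then n+2 O's then 2n+1 Q's then 2n S's, where the shown terms are n = 2, 3, 4, 5, 6.
For the next term, n = 7, so the run lengths are 15, 9, 15, 14.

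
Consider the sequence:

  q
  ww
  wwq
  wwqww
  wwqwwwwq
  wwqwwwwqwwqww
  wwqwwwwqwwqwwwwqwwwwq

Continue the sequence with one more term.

Each term (from the third on) is the previous term followed by the one before it: term 3 = ww·q = wwq.
So term 8 is wwqwwwwqwwqwwwwqwwwwq·wwqwwwwqwwqww.

wwqwwwwqwwqwwwwqwwwwqwwqwwwwqwwqww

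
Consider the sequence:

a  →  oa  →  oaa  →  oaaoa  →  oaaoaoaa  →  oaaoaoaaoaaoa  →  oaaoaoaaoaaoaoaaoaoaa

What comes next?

This is a Fibonacci-style word recurrence s(k) = s(k−1)·s(k−2): e.g. oa·a = oaa.
So term 8 is oaaoaoaaoaaoaoaaoaoaa·oaaoaoaaoaaoa.

oaaoaoaaoaaoaoaaoaoaaoaaoaoaaoaaoa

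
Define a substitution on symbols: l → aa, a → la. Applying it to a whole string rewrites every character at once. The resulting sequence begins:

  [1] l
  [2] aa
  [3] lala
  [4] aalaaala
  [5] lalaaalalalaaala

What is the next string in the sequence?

aalaaalalalaaalaaalaaalalalaaala

Replace each of the 16 characters of lalaaalalalaaala in place — aa la aa la la la aa la aa la aa la la la aa la — and concatenate.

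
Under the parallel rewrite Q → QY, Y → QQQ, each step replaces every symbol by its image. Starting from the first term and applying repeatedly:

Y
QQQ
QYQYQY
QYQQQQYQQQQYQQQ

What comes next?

Replace each of the 15 characters of QYQQQQYQQQQYQQQ in place — QY QQQ QY QY QY QY QQQ QY QY QY QY QQQ QY QY QY — and concatenate.

QYQQQQYQYQYQYQQQQYQYQYQYQQQQYQYQY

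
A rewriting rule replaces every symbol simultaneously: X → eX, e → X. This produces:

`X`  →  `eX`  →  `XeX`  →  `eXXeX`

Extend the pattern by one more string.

XeXeXXeX

Rewriting each symbol of eXXeX: e→X, X→eX, X→eX, e→X, X→eX, which concatenates to X eX eX X eX.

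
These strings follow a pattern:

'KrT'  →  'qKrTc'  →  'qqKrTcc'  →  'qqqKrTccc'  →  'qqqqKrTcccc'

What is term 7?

s(k+1) = q·s(k)·c, so each term gains q as a prefix and c as a suffix.
From qqqqKrTcccc, 2 further steps: qqqqKrTcccc → qqqqqKrTccccc → (answer).

qqqqqqKrTcccccc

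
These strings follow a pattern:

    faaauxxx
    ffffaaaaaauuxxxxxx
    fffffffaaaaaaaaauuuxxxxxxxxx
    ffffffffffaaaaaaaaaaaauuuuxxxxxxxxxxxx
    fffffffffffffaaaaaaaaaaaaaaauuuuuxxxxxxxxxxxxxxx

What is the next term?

Term n consists of 3n-2 f's, followed by 3n a's, followed by n u's, followed by 3n x's (n = 1, 2, …).
At n = 6 the blocks have lengths 16, 18, 6, 18.

ffffffffffffffffaaaaaaaaaaaaaaaaaauuuuuuxxxxxxxxxxxxxxxxxx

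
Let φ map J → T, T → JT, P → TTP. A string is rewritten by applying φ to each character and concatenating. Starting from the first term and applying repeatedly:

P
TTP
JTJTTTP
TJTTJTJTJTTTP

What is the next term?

φ(TJTTJTJTJTTTP) expands symbol-by-symbol to JT T JT JT T JT T JT T JT JT JT TTP; joining the 13 pieces gives the next term.

JTTJTJTTJTTJTTJTJTJTTTP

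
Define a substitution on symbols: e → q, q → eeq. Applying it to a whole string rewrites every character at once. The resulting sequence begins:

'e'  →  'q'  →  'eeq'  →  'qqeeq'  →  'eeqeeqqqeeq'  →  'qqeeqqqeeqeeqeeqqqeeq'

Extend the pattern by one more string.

eeqeeqqqeeqeeqeeqqqeeqqqeeqqqeeqeeqeeqqqeeq

φ(qqeeqqqeeqeeqeeqqqeeq) expands symbol-by-symbol to eeq eeq q q eeq eeq eeq q q eeq q q eeq q q eeq eeq eeq q q eeq; joining the 21 pieces gives the next term.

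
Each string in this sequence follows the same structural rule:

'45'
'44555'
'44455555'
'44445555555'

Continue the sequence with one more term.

The n-th term is n 4's then 2n-1 5's (n = 1, 2, …).
For the next term, n = 5, so the run lengths are 5, 9.

44444555555555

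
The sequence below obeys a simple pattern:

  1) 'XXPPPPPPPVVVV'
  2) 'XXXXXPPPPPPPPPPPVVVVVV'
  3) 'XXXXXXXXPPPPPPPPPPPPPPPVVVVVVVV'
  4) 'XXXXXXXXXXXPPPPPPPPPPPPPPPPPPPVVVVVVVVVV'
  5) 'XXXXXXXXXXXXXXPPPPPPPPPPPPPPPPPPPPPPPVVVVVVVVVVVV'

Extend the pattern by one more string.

The n-th term is 3n-1 X's then 4n+3 P's then 2n+2 V's (n = 1, 2, …).
Setting n = 6 gives 17, 27, 14 characters in each block.

XXXXXXXXXXXXXXXXXPPPPPPPPPPPPPPPPPPPPPPPPPPPVVVVVVVVVVVVVV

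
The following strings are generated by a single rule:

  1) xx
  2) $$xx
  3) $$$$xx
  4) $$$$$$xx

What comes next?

The strings grow by a fixed prefix $$ each time.
One more step from $$$$$$xx gives the answer.

$$$$$$$$xx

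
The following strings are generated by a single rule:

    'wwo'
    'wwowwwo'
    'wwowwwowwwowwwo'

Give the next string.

wwowwwowwwowwwowwwowwwowwwowwwo

s(k+1) = s(k)·w·s(k) — each term doubles the last with 'w' between the halves.
One more doubling of wwowwwowwwowwwo gives the answer.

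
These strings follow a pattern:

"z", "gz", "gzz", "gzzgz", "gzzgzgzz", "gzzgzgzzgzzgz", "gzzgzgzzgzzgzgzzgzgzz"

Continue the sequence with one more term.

From term 3 onward, concatenate the last term with the second-to-last: gz·z = gzz, gzz·gz = gzzgz, …
Continuing: gzzgzgzzgzzgzgzzgzgzz · gzzgzgzzgzzgz gives term 8.

gzzgzgzzgzzgzgzzgzgzzgzzgzgzzgzzgz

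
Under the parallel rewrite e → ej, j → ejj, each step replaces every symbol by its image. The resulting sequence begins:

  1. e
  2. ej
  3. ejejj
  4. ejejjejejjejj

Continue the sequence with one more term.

ejejjejejjejjejejjejejjejjejejjejj

Replace each of the 13 characters of ejejjejejjejj in place — ej ejj ej ejj ejj ej ejj ej ejj ejj ej ejj ejj — and concatenate.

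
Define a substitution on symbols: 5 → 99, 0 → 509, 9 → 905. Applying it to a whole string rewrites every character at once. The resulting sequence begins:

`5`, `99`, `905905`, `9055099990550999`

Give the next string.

φ(9055099990550999) expands symbol-by-symbol to 905 509 99 99 509 905 905 905 905 509 99 99 509 905 905 905; joining the 16 pieces gives the next term.

90550999995099059059059055099999509905905905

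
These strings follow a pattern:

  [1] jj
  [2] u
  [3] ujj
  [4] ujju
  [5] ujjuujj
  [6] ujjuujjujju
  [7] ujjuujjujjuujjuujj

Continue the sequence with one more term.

Each term (from the third on) is the previous term followed by the one before it: term 3 = u·jj = ujj.
So term 8 is ujjuujjujjuujjuujj·ujjuujjujju.

ujjuujjujjuujjuujjujjuujjujju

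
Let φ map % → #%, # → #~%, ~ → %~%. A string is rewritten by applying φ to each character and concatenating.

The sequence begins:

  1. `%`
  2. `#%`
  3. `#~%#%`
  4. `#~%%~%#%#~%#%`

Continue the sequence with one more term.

Rewriting the 13 symbols of #~%%~%#%#~%#% one by one yields #~% %~% #% #% %~% #% #~% #% #~% %~% #% #~% #%; concatenated:

#~%%~%#%#%%~%#%#~%#%#~%%~%#%#~%#%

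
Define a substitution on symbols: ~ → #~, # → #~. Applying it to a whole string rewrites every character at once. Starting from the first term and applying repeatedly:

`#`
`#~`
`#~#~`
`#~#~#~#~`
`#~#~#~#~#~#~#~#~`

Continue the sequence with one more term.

#~#~#~#~#~#~#~#~#~#~#~#~#~#~#~#~

φ(#~#~#~#~#~#~#~#~) expands symbol-by-symbol to #~ #~ #~ #~ #~ #~ #~ #~ #~ #~ #~ #~ #~ #~ #~ #~; joining the 16 pieces gives the next term.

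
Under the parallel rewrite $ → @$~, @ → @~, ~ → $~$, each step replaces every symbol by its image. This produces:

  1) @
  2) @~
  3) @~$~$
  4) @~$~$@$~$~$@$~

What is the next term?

Applying the rule to each of the 14 symbols of @~$~$@$~$~$@$~ gives the pieces @~ $~$ @$~ $~$ @$~ @~ @$~ $~$ @$~ $~$ @$~ @~ @$~ $~$, which concatenate to the answer.

@~$~$@$~$~$@$~@~@$~$~$@$~$~$@$~@~@$~$~$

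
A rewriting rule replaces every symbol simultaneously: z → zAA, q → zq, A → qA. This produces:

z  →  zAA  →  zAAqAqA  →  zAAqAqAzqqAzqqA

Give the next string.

zAAqAqAzqqAzqqAzAAzqzqqAzAAzqzqqA

Replace each of the 15 characters of zAAqAqAzqqAzqqA in place — zAA qA qA zq qA zq qA zAA zq zq qA zAA zq zq qA — and concatenate.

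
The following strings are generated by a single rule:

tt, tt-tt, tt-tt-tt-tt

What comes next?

s(k+1) = s(k)·-·s(k) — each term doubles the last with '-' between the halves.
Doubling tt-tt-tt-tt with '-' between the halves:

tt-tt-tt-tt-tt-tt-tt-tt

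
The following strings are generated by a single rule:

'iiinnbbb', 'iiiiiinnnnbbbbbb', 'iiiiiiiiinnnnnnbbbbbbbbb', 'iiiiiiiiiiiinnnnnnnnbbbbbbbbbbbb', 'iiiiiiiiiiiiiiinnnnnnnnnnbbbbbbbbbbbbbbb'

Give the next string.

iiiiiiiiiiiiiiiiiinnnnnnnnnnnnbbbbbbbbbbbbbbbbbb

Each string has the form i^{3n} n^{2n} b^{3n} (n = 1, 2, …).
For the next term, n = 6, so the run lengths are 18, 12, 18.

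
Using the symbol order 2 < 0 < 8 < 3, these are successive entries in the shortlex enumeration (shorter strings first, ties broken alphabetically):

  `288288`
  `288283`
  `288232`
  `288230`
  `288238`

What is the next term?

288233

Find the rightmost character of 288238 below 3, bump it to the next letter, and reset everything to its right to 2.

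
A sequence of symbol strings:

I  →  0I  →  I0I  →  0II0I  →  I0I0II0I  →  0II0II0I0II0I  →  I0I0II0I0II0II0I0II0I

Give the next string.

From term 3 onward, concatenate the second-to-last term with the last: I·0I = I0I, 0I·I0I = 0II0I, …
The next term joins 0II0II0I0II0I and I0I0II0I0II0II0I0II0I.

0II0II0I0II0II0I0II0I0II0II0I0II0I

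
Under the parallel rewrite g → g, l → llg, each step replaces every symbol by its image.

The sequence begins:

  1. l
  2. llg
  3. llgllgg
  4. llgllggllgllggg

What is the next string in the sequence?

φ(llgllggllgllggg) expands symbol-by-symbol to llg llg g llg llg g g llg llg g llg llg g g g; joining the 15 pieces gives the next term.

llgllggllgllgggllgllggllgllgggg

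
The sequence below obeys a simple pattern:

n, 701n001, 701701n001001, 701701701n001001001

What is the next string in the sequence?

s(k+1) = 701·s(k)·001, so each term gains 701 as a prefix and 001 as a suffix.
Applying this once more to 701701701n001001001:

701701701701n001001001001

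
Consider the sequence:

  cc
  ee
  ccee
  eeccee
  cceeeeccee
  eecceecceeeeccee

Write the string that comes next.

Each term (from the third on) is the two preceding terms concatenated in order: term 3 = cc·ee = ccee.
The next term joins cceeeeccee and eecceecceeeeccee.

cceeeecceeeecceecceeeeccee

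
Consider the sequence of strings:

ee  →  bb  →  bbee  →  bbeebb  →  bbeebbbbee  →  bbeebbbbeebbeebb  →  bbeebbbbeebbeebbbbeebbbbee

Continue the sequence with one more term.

From term 3 onward, concatenate the last term with the second-to-last: bb·ee = bbee, bbee·bb = bbeebb, …
The next term joins bbeebbbbeebbeebbbbeebbbbee and bbeebbbbeebbeebb.

bbeebbbbeebbeebbbbeebbbbeebbeebbbbeebbeebb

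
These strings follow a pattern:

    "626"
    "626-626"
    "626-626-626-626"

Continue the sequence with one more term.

Every step duplicates the string with '-' between the halves.
So the next term is two copies of 626-626-626-626 with '-' between the halves.

626-626-626-626-626-626-626-626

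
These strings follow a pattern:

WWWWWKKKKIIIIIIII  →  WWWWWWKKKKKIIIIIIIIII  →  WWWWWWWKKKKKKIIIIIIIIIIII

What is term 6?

WWWWWWWWWWKKKKKKKKKIIIIIIIIIIIIIIIIII

Term n consists of n+2 W's, followed by n+1 K's, followed by 2n+2 I's, where the shown terms are n = 3, 4, 5.
Setting n = 8 gives 10, 9, 18 characters in each block.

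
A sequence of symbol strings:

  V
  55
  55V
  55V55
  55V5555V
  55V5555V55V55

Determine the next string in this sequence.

55V5555V55V5555V5555V

From term 3 onward, concatenate the last term with the second-to-last: 55·V = 55V, 55V·55 = 55V55, …
The next term joins 55V5555V55V55 and 55V5555V.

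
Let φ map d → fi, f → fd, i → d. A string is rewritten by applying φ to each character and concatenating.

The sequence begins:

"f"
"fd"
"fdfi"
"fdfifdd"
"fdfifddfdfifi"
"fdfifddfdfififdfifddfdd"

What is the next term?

Replace each of the 23 characters of fdfifddfdfififdfifddfdd in place — fd fi fd d fd fi fi fd fi fd d fd d fd fi fd d fd fi fi fd fi fi — and concatenate.

fdfifddfdfififdfifddfddfdfifddfdfififdfifi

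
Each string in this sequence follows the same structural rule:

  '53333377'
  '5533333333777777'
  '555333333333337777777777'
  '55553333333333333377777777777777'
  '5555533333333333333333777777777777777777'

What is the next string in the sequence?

555555333333333333333333337777777777777777777777

Term n consists of n 5's, followed by 3n+2 3's, followed by 4n-2 7's (n = 1, 2, …).
Setting n = 6 gives 6, 20, 22 characters in each block.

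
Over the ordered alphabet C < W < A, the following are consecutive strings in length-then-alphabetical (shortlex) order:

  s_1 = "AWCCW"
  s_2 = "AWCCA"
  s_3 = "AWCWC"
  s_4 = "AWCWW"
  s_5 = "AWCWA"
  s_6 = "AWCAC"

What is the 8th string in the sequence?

Advancing 2 positions from AWCAC through AWCAC → AWCAW reaches term 8.

AWCAA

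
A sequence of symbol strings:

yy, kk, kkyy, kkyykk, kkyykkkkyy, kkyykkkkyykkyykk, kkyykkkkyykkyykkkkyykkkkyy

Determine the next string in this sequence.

kkyykkkkyykkyykkkkyykkkkyykkyykkkkyykkyykk

This is a Fibonacci-style word recurrence s(k) = s(k−1)·s(k−2): e.g. kk·yy = kkyy.
The next term joins kkyykkkkyykkyykkkkyykkkkyy and kkyykkkkyykkyykk.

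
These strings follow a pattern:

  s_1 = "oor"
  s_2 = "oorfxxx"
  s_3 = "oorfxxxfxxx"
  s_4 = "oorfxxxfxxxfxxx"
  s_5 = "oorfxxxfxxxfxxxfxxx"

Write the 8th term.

oorfxxxfxxxfxxxfxxxfxxxfxxxfxxx

Each term is the previous one with fxxx appended.
From oorfxxxfxxxfxxxfxxx, 3 further steps: oorfxxxfxxxfxxxfxxx → oorfxxxfxxxfxxxfxxxfxxx → oorfxxxfxxxfxxxfxxxfxxxfxxx → (answer).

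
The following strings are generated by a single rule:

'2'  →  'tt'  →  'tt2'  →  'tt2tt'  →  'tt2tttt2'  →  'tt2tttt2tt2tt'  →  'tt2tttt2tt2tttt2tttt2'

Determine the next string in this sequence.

This is a Fibonacci-style word recurrence s(k) = s(k−1)·s(k−2): e.g. tt·2 = tt2.
The next term joins tt2tttt2tt2tttt2tttt2 and tt2tttt2tt2tt.

tt2tttt2tt2tttt2tttt2tt2tttt2tt2tt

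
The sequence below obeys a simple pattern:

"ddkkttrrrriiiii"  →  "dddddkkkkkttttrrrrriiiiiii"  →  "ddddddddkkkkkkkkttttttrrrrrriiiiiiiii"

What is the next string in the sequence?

dddddddddddkkkkkkkkkkkttttttttrrrrrrriiiiiiiiiii

Reading off run lengths: d runs 2, 5, 8; k runs 2, 5, 8; t runs 2, 4, 6; r runs 4, 5, 6; i runs 5, 7, 9 — each is linear in n (n = 1, 2, …).
At n = 4 the blocks have lengths 11, 11, 8, 7, 11.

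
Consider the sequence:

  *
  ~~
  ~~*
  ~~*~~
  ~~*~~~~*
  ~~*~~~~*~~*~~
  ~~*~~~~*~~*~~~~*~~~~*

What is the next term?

~~*~~~~*~~*~~~~*~~~~*~~*~~~~*~~*~~

From term 3 onward, concatenate the last term with the second-to-last: ~~·* = ~~*, ~~*·~~ = ~~*~~, …
Continuing: ~~*~~~~*~~*~~~~*~~~~* · ~~*~~~~*~~*~~ gives term 8.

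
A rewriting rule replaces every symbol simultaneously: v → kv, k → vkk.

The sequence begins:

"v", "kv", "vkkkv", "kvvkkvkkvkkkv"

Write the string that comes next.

Rewriting the 13 symbols of kvvkkvkkvkkkv one by one yields vkk kv kv vkk vkk kv vkk vkk kv vkk vkk vkk kv; concatenated:

vkkkvkvvkkvkkkvvkkvkkkvvkkvkkvkkkv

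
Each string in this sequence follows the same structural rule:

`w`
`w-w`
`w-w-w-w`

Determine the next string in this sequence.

s(k+1) = s(k)·-·s(k) — each term doubles the last with '-' between the halves.
Doubling w-w-w-w with '-' between the halves:

w-w-w-w-w-w-w-w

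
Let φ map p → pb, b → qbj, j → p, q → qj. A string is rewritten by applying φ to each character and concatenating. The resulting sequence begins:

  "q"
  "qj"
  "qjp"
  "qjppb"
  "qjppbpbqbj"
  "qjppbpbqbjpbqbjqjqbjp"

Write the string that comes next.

qjppbpbqbjpbqbjqjqbjppbqbjqjqbjpqjpqjqbjppb

Replace each of the 21 characters of qjppbpbqbjpbqbjqjqbjp in place — qj p pb pb qbj pb qbj qj qbj p pb qbj qj qbj p qj p qj qbj p pb — and concatenate.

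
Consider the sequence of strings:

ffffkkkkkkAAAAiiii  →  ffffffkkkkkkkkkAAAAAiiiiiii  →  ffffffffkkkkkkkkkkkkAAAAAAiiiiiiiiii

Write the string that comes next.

Each string has the form f^{2n} k^{3n} A^{n+2} i^{3n-2}, where the shown terms are n = 2, 3, 4.
Setting n = 5 gives 10, 15, 7, 13 characters in each block.

ffffffffffkkkkkkkkkkkkkkkAAAAAAAiiiiiiiiiiiii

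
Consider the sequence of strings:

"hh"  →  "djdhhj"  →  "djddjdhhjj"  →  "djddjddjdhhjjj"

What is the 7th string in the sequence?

djddjddjddjddjddjdhhjjjjjj

Each term wraps the previous one in djd on the left and j on the right.
From djddjddjdhhjjj, 3 further steps: djddjddjdhhjjj → djddjddjddjdhhjjjj → djddjddjddjddjdhhjjjjj → (answer).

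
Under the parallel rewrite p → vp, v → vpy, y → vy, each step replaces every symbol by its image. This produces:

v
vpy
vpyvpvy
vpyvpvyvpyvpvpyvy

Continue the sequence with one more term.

vpyvpvyvpyvpvpyvyvpyvpvyvpyvpvpyvpvyvpyvy

Applying the rule to each of the 17 symbols of vpyvpvyvpyvpvpyvy gives the pieces vpy vp vy vpy vp vpy vy vpy vp vy vpy vp vpy vp vy vpy vy, which concatenate to the answer.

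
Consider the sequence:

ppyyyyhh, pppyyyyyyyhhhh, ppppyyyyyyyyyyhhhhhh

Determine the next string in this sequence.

pppppyyyyyyyyyyyyyhhhhhhhh

The n-th term is n+1 p's then 3n+1 y's then 2n h's (n = 1, 2, …).
At n = 4 the blocks have lengths 5, 13, 8.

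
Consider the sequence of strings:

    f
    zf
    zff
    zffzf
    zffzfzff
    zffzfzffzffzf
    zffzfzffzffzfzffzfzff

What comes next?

zffzfzffzffzfzffzfzffzffzfzffzffzf

From term 3 onward, concatenate the last term with the second-to-last: zf·f = zff, zff·zf = zffzf, …
Continuing: zffzfzffzffzfzffzfzff · zffzfzffzffzf gives term 8.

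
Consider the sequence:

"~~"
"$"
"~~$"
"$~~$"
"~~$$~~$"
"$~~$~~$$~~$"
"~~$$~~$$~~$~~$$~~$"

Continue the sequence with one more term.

From term 3 onward, concatenate the second-to-last term with the last: ~~·$ = ~~$, $·~~$ = $~~$, …
The next term joins $~~$~~$$~~$ and ~~$$~~$$~~$~~$$~~$.

$~~$~~$$~~$~~$$~~$$~~$~~$$~~$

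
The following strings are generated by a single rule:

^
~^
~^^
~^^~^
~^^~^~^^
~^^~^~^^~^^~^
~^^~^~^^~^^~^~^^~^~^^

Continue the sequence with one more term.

~^^~^~^^~^^~^~^^~^~^^~^^~^~^^~^^~^

Each term (from the third on) is the previous term followed by the one before it: term 3 = ~^·^ = ~^^.
Continuing: ~^^~^~^^~^^~^~^^~^~^^ · ~^^~^~^^~^^~^ gives term 8.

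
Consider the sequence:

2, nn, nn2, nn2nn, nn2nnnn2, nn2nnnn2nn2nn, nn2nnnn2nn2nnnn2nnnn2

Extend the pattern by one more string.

nn2nnnn2nn2nnnn2nnnn2nn2nnnn2nn2nn

This is a Fibonacci-style word recurrence s(k) = s(k−1)·s(k−2): e.g. nn·2 = nn2.
So term 8 is nn2nnnn2nn2nnnn2nnnn2·nn2nnnn2nn2nn.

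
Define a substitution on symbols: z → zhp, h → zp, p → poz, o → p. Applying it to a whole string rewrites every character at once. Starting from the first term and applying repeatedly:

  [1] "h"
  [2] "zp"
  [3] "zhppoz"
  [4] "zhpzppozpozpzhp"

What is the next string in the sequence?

zhpzppozzhppozpozpzhppozpzhppozzhpzppoz

φ(zhpzppozpozpzhp) expands symbol-by-symbol to zhp zp poz zhp poz poz p zhp poz p zhp poz zhp zp poz; joining the 15 pieces gives the next term.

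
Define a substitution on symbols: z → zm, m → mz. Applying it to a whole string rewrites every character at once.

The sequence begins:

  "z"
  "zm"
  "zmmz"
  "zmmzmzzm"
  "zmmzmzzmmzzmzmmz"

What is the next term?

zmmzmzzmmzzmzmmzmzzmzmmzzmmzmzzm

Applying the rule to each of the 16 symbols of zmmzmzzmmzzmzmmz gives the pieces zm mz mz zm mz zm zm mz mz zm zm mz zm mz mz zm, which concatenate to the answer.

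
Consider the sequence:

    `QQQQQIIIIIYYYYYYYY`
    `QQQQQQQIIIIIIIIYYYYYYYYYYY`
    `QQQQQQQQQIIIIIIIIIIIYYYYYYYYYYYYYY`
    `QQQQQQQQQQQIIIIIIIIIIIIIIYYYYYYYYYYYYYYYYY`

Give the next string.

Reading off run lengths: Q runs 5, 7, 9, 11; I runs 5, 8, 11, 14; Y runs 8, 11, 14, 17 — each is linear in n, where the shown terms are n = 2, 3, 4, 5.
At n = 6 the blocks have lengths 13, 17, 20.

QQQQQQQQQQQQQIIIIIIIIIIIIIIIIIYYYYYYYYYYYYYYYYYYYY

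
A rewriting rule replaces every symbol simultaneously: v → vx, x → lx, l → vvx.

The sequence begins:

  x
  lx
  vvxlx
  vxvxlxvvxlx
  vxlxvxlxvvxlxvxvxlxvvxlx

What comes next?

vxlxvvxlxvxlxvvxlxvxvxlxvvxlxvxlxvxlxvvxlxvxvxlxvvxlx

φ(vxlxvxlxvvxlxvxvxlxvvxlx) expands symbol-by-symbol to vx lx vvx lx vx lx vvx lx vx vx lx vvx lx vx lx vx lx vvx lx vx vx lx vvx lx; joining the 24 pieces gives the next term.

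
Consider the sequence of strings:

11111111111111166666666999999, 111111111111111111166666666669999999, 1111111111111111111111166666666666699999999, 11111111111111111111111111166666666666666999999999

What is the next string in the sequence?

Reading off run lengths: 1 runs 15, 19, 23, 27; 6 runs 8, 10, 12, 14; 9 runs 6, 7, 8, 9 — each is linear in n, where the shown terms are n = 3, 4, 5, 6.
At n = 7 the blocks have lengths 31, 16, 10.

111111111111111111111111111111166666666666666669999999999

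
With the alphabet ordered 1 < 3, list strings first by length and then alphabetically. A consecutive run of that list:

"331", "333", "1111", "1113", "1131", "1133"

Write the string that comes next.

Find the rightmost character of 1133 below 3, bump it to the next letter, and reset everything to its right to 1.

1311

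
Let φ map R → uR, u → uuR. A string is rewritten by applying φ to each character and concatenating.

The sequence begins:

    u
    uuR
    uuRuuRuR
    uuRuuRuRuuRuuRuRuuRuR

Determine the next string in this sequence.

uuRuuRuRuuRuuRuRuuRuRuuRuuRuRuuRuuRuRuuRuRuuRuuRuRuuRuR

Applying the rule to each of the 21 symbols of uuRuuRuRuuRuuRuRuuRuR gives the pieces uuR uuR uR uuR uuR uR uuR uR uuR uuR uR uuR uuR uR uuR uR uuR uuR uR uuR uR, which concatenate to the answer.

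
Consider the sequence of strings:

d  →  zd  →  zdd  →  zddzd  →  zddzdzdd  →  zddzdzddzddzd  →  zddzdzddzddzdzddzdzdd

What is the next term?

From term 3 onward, concatenate the last term with the second-to-last: zd·d = zdd, zdd·zd = zddzd, …
The next term joins zddzdzddzddzdzddzdzdd and zddzdzddzddzd.

zddzdzddzddzdzddzdzddzddzdzddzddzd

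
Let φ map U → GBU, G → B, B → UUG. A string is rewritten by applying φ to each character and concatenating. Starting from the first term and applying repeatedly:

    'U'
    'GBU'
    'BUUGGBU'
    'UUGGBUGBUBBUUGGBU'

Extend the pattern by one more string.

Rewriting the 17 symbols of UUGGBUGBUBBUUGGBU one by one yields GBU GBU B B UUG GBU B UUG GBU UUG UUG GBU GBU B B UUG GBU; concatenated:

GBUGBUBBUUGGBUBUUGGBUUUGUUGGBUGBUBBUUGGBU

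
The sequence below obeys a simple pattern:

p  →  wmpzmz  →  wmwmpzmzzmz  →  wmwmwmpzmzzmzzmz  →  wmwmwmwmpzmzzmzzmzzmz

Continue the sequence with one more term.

wmwmwmwmwmpzmzzmzzmzzmzzmz

s(k+1) = wm·s(k)·zmz, so each term gains wm as a prefix and zmz as a suffix.
So the next term is wm·wmwmwmwmpzmzzmzzmzzmz·zmz.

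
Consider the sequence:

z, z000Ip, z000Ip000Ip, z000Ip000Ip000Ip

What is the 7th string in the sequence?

z000Ip000Ip000Ip000Ip000Ip000Ip

The strings grow by a fixed suffix 000Ip each time.
From z000Ip000Ip000Ip, 3 further steps: z000Ip000Ip000Ip → z000Ip000Ip000Ip000Ip → z000Ip000Ip000Ip000Ip000Ip → (answer).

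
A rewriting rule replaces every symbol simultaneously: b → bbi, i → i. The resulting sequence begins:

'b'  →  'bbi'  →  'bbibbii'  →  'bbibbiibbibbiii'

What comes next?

Applying the rule to each of the 15 symbols of bbibbiibbibbiii gives the pieces bbi bbi i bbi bbi i i bbi bbi i bbi bbi i i i, which concatenate to the answer.

bbibbiibbibbiiibbibbiibbibbiiii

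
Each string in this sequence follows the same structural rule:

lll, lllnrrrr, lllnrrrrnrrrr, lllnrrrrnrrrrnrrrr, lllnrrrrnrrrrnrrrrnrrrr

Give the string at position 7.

lllnrrrrnrrrrnrrrrnrrrrnrrrrnrrrr

Every step adds nrrrr to the end: s(k+1) = s(k)·nrrrr.
From lllnrrrrnrrrrnrrrrnrrrr, 2 further steps: lllnrrrrnrrrrnrrrrnrrrr → lllnrrrrnrrrrnrrrrnrrrrnrrrr → (answer).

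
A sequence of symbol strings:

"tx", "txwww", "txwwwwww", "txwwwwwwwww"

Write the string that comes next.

Every step adds www to the end: s(k+1) = s(k)·www.
One more step from txwwwwwwwww gives the answer.

txwwwwwwwwwwww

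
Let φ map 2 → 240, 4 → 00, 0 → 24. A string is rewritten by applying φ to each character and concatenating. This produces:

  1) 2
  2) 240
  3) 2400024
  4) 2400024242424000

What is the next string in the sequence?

2400024242424000240002400024000242424

Replace each of the 16 characters of 2400024242424000 in place — 240 00 24 24 24 240 00 240 00 240 00 240 00 24 24 24 — and concatenate.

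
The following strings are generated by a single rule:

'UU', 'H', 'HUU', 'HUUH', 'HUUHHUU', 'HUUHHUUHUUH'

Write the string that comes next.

HUUHHUUHUUHHUUHHUU

From term 3 onward, concatenate the last term with the second-to-last: H·UU = HUU, HUU·H = HUUH, …
Continuing: HUUHHUUHUUH · HUUHHUU gives term 7.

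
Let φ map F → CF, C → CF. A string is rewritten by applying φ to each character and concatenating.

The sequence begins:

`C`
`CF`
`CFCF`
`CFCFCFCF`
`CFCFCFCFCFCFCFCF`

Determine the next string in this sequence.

φ(CFCFCFCFCFCFCFCF) expands symbol-by-symbol to CF CF CF CF CF CF CF CF CF CF CF CF CF CF CF CF; joining the 16 pieces gives the next term.

CFCFCFCFCFCFCFCFCFCFCFCFCFCFCFCF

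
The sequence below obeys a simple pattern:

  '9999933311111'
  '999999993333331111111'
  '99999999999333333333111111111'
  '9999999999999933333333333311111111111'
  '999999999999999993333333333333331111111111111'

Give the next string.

Each string has the form 9^{3n+2} 3^{3n} 1^{2n+3} (n = 1, 2, …).
For the next term, n = 6, so the run lengths are 20, 18, 15.

99999999999999999999333333333333333333111111111111111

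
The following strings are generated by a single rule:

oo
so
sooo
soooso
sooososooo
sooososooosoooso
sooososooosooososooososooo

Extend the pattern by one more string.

sooososooosooososooososooosooososooosoooso

This is a Fibonacci-style word recurrence s(k) = s(k−1)·s(k−2): e.g. so·oo = sooo.
Continuing: sooososooosooososooososooo · sooososooosoooso gives term 8.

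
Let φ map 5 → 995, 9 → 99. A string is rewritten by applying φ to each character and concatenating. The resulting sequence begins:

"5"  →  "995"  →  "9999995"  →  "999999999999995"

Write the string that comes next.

Rewriting the 15 symbols of 999999999999995 one by one yields 99 99 99 99 99 99 99 99 99 99 99 99 99 99 995; concatenated:

9999999999999999999999999999995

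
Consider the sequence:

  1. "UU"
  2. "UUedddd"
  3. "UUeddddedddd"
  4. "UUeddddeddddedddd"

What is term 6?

The strings grow by a fixed suffix edddd each time.
From UUeddddeddddedddd, 2 further steps: UUeddddeddddedddd → UUeddddeddddeddddedddd → (answer).

UUeddddeddddeddddeddddedddd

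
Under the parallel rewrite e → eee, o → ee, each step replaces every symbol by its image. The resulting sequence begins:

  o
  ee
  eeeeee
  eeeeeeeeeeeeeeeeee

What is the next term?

eeeeeeeeeeeeeeeeeeeeeeeeeeeeeeeeeeeeeeeeeeeeeeeeeeeeee

Applying the rule to each of the 18 symbols of eeeeeeeeeeeeeeeeee gives the pieces eee eee eee eee eee eee eee eee eee eee eee eee eee eee eee eee eee eee, which concatenate to the answer.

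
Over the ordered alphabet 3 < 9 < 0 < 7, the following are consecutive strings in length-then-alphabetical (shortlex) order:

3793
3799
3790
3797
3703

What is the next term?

3709

The successor of 3703 increments the rightmost position that isn't already 7 and resets every position after it to 3.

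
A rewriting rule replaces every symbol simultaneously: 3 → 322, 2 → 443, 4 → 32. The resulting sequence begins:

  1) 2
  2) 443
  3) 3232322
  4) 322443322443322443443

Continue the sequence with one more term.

Applying the rule to each of the 21 symbols of 322443322443322443443 gives the pieces 322 443 443 32 32 322 322 443 443 32 32 322 322 443 443 32 32 322 32 32 322, which concatenate to the answer.

3224434433232322322443443323232232244344332323223232322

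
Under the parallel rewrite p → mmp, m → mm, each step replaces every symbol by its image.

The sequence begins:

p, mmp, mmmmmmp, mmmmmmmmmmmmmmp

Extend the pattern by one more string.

Rewriting the 15 symbols of mmmmmmmmmmmmmmp one by one yields mm mm mm mm mm mm mm mm mm mm mm mm mm mm mmp; concatenated:

mmmmmmmmmmmmmmmmmmmmmmmmmmmmmmp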